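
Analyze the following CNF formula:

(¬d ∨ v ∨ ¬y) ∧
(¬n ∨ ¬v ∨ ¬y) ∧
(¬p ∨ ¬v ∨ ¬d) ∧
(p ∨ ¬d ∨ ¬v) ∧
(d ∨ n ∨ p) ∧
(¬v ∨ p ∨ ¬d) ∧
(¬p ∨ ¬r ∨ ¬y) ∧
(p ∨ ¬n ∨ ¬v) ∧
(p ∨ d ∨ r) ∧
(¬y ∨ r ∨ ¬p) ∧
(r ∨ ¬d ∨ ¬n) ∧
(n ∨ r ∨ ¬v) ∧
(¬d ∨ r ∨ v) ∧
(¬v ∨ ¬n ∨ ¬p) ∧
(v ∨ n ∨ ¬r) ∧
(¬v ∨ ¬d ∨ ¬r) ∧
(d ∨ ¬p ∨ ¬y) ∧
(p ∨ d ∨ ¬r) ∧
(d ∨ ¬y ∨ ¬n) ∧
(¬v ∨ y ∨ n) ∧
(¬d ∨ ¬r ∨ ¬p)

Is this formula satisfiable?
Yes

Yes, the formula is satisfiable.

One satisfying assignment is: n=True, v=False, d=True, y=False, p=False, r=True

Verification: With this assignment, all 21 clauses evaluate to true.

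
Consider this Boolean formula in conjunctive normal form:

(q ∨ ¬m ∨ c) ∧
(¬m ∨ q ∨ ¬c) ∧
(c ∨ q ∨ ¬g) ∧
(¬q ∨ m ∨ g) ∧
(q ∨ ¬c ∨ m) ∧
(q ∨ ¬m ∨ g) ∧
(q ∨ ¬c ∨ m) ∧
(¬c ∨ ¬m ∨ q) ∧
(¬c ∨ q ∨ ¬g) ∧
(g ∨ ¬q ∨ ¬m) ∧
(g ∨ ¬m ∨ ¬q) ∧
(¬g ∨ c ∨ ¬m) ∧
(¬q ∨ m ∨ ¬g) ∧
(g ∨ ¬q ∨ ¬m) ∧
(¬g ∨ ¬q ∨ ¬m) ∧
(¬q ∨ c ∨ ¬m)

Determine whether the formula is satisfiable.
Yes

Yes, the formula is satisfiable.

One satisfying assignment is: q=False, c=False, g=False, m=False

Verification: With this assignment, all 16 clauses evaluate to true.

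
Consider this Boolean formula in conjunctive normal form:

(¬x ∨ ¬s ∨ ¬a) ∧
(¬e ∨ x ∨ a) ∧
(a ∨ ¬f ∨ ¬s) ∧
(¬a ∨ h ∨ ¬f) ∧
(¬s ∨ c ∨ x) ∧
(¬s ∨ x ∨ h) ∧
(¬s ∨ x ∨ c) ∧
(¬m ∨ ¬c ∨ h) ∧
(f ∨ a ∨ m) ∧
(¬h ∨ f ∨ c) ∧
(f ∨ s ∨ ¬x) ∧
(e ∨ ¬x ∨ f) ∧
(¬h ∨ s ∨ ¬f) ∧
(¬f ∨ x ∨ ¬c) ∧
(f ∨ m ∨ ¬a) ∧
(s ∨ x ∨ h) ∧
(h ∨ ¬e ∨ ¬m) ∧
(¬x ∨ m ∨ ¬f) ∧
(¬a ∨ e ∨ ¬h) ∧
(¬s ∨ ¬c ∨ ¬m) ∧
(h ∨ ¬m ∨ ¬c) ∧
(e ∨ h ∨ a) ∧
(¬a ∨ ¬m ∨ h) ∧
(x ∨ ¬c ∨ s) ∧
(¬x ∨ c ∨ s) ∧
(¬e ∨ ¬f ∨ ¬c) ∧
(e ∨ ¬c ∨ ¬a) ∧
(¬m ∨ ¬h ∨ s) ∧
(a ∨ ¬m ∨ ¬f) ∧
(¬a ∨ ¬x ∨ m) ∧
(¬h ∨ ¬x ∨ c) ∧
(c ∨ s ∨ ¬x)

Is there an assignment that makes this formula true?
No

No, the formula is not satisfiable.

No assignment of truth values to the variables can make all 32 clauses true simultaneously.

The formula is UNSAT (unsatisfiable).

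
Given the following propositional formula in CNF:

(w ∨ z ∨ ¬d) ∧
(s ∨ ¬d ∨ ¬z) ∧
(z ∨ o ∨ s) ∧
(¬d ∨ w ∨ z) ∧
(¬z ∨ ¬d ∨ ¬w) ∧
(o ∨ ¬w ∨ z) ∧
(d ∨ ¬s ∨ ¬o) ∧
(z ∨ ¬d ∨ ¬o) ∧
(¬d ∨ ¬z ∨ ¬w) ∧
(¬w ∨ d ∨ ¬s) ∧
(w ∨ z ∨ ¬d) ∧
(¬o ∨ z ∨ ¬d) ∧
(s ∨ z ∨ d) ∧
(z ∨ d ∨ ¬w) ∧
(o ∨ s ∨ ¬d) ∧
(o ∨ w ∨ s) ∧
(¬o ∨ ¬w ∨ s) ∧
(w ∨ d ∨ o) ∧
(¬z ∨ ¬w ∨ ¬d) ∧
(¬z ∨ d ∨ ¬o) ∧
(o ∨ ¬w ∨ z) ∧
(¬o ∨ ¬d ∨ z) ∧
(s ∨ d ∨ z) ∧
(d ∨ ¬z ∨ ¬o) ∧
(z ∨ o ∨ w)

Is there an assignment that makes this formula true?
Yes

Yes, the formula is satisfiable.

One satisfying assignment is: w=True, s=False, z=True, d=False, o=False

Verification: With this assignment, all 25 clauses evaluate to true.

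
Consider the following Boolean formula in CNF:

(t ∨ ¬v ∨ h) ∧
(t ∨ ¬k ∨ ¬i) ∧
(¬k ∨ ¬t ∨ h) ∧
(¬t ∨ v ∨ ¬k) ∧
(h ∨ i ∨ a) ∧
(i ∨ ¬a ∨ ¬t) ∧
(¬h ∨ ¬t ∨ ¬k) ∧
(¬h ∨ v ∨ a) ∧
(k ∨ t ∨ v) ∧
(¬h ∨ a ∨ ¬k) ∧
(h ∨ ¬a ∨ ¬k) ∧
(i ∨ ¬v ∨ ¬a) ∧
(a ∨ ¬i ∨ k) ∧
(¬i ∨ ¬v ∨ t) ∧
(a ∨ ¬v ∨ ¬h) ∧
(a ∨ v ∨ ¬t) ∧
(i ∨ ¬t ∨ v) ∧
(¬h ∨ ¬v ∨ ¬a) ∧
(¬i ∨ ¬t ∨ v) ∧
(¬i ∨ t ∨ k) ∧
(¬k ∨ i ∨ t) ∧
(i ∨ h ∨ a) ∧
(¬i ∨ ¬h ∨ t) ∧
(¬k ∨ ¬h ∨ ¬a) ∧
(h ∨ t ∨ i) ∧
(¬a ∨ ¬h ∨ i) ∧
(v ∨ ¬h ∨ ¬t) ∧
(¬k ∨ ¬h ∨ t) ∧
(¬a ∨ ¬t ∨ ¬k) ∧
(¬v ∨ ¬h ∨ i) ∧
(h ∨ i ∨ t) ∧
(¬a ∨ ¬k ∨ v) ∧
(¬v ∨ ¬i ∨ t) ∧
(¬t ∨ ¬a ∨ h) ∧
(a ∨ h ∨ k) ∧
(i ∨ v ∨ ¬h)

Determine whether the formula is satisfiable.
No

No, the formula is not satisfiable.

No assignment of truth values to the variables can make all 36 clauses true simultaneously.

The formula is UNSAT (unsatisfiable).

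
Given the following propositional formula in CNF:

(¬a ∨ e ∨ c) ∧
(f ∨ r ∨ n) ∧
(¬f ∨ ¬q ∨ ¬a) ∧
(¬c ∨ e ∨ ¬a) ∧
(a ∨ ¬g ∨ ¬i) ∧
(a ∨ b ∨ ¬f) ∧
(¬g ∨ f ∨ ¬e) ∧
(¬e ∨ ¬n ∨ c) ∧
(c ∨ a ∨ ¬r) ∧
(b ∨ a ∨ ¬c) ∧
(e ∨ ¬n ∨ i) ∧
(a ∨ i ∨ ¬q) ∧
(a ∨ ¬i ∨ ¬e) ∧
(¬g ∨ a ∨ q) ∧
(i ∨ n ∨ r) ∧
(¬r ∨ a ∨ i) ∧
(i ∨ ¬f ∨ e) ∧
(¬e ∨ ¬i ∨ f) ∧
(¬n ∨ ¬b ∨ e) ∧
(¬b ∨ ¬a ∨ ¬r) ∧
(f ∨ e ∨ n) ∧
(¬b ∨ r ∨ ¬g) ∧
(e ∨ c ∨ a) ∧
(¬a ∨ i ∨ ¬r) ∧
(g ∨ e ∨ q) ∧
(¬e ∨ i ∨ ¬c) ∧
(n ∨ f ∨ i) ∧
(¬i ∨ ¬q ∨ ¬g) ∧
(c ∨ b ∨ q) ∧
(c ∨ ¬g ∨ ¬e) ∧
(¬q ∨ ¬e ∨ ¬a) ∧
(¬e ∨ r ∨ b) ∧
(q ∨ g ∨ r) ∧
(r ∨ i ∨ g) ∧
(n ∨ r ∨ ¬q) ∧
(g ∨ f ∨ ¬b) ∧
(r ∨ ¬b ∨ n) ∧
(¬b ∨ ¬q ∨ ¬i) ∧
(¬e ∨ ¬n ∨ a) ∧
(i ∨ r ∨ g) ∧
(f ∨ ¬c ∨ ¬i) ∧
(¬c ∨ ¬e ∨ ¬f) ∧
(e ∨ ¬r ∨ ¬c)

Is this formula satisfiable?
No

No, the formula is not satisfiable.

No assignment of truth values to the variables can make all 43 clauses true simultaneously.

The formula is UNSAT (unsatisfiable).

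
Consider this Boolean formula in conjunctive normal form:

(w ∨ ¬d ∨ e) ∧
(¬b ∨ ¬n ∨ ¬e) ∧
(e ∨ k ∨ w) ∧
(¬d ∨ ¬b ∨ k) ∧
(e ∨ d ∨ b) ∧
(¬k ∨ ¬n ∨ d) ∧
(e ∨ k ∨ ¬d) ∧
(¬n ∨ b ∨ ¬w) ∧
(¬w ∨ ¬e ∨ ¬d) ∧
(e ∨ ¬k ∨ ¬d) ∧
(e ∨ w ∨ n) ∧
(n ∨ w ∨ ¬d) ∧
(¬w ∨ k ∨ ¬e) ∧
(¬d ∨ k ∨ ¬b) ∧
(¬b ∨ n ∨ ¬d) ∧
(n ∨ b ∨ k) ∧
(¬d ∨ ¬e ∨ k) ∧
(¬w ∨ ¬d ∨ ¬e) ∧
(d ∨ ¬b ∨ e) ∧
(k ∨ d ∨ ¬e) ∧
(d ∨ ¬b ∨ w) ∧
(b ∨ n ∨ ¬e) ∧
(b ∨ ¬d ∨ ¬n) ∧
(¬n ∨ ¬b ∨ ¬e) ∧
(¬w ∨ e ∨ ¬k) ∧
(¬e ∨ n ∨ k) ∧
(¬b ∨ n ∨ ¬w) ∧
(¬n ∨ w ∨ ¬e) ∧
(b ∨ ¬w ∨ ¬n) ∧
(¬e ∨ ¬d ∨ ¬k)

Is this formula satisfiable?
No

No, the formula is not satisfiable.

No assignment of truth values to the variables can make all 30 clauses true simultaneously.

The formula is UNSAT (unsatisfiable).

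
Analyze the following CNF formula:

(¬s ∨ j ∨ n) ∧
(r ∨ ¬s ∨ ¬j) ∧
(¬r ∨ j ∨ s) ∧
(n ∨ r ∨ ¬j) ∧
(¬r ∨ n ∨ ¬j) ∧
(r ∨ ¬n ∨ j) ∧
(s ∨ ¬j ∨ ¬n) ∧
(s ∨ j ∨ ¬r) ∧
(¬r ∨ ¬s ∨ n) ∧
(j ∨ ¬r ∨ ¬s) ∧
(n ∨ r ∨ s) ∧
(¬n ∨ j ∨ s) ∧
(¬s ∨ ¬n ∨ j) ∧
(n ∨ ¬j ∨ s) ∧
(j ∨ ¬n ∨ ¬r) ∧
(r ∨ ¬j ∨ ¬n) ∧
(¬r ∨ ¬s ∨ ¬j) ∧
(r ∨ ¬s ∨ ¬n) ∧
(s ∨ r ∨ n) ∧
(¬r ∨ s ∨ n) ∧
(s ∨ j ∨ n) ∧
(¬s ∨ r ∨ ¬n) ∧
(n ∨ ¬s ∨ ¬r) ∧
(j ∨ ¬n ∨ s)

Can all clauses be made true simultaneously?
No

No, the formula is not satisfiable.

No assignment of truth values to the variables can make all 24 clauses true simultaneously.

The formula is UNSAT (unsatisfiable).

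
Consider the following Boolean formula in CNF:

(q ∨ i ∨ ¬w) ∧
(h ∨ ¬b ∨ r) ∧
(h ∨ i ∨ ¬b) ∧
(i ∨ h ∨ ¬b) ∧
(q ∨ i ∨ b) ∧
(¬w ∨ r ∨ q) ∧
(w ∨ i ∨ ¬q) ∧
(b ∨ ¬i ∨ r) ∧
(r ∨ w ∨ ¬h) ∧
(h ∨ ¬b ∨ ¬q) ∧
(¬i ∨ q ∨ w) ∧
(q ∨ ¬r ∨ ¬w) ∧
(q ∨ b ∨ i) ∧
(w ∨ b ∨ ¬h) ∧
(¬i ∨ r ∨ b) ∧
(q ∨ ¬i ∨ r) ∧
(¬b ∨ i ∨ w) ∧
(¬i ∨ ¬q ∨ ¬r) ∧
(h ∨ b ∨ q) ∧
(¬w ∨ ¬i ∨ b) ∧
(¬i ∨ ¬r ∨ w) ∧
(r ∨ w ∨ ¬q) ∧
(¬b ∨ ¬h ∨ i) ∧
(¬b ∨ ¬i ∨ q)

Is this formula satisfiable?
Yes

Yes, the formula is satisfiable.

One satisfying assignment is: i=False, h=False, b=False, w=True, r=False, q=True

Verification: With this assignment, all 24 clauses evaluate to true.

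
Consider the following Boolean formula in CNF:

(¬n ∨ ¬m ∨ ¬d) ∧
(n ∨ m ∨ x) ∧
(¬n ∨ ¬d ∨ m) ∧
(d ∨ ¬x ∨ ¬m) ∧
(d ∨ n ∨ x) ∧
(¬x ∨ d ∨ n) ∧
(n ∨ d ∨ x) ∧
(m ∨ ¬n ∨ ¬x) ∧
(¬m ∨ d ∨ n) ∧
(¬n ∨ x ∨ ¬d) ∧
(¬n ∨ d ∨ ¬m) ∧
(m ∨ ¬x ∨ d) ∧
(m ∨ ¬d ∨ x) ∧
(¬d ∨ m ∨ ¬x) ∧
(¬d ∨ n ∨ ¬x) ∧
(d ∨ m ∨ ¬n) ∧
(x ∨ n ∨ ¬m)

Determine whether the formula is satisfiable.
No

No, the formula is not satisfiable.

No assignment of truth values to the variables can make all 17 clauses true simultaneously.

The formula is UNSAT (unsatisfiable).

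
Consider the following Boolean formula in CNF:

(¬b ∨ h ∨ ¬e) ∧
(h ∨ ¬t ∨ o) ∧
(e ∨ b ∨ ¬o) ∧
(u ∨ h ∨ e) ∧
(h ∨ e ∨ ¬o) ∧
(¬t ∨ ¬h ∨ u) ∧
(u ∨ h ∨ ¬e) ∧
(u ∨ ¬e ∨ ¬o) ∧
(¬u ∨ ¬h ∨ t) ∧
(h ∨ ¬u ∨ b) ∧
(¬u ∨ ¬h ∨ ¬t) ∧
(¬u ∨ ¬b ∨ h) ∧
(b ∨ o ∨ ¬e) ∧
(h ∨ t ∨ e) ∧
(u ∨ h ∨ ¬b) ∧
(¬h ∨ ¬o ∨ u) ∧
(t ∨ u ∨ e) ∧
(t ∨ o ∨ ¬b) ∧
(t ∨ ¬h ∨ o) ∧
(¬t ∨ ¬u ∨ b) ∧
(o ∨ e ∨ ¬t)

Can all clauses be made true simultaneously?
No

No, the formula is not satisfiable.

No assignment of truth values to the variables can make all 21 clauses true simultaneously.

The formula is UNSAT (unsatisfiable).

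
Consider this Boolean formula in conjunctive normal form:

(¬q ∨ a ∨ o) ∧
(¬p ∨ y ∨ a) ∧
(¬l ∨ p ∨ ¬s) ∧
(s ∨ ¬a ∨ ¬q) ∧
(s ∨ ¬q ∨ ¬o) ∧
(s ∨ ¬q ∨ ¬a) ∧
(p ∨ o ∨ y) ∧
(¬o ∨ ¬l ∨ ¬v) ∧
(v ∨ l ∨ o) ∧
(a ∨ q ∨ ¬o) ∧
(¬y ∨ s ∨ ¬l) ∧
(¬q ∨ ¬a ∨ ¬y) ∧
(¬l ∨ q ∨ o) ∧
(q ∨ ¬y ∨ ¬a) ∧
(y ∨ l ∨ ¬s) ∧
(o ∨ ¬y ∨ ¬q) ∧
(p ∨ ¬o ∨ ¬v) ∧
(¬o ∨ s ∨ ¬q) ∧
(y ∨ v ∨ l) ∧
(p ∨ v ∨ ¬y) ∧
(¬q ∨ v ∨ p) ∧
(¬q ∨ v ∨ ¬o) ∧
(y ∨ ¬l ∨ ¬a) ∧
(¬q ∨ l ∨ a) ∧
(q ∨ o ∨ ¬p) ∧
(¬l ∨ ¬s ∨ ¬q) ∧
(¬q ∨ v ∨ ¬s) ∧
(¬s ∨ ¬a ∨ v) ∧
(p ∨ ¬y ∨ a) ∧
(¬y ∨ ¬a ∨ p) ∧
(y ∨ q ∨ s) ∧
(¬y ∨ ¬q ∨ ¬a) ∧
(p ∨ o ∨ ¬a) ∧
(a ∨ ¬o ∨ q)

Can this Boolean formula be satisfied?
No

No, the formula is not satisfiable.

No assignment of truth values to the variables can make all 34 clauses true simultaneously.

The formula is UNSAT (unsatisfiable).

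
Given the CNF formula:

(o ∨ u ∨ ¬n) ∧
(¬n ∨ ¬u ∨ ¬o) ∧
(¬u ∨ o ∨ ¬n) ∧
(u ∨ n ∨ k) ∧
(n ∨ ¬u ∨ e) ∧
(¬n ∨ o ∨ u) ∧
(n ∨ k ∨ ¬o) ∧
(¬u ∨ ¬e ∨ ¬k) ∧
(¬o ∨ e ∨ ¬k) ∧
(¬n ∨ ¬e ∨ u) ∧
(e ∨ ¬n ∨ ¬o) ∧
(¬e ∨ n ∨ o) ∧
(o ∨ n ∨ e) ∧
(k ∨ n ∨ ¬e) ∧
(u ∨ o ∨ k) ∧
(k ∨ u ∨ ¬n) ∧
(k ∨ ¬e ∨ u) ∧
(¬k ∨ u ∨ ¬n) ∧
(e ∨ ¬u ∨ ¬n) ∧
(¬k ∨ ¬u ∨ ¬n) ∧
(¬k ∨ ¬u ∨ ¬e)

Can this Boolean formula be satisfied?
Yes

Yes, the formula is satisfiable.

One satisfying assignment is: e=True, k=True, o=True, n=False, u=False

Verification: With this assignment, all 21 clauses evaluate to true.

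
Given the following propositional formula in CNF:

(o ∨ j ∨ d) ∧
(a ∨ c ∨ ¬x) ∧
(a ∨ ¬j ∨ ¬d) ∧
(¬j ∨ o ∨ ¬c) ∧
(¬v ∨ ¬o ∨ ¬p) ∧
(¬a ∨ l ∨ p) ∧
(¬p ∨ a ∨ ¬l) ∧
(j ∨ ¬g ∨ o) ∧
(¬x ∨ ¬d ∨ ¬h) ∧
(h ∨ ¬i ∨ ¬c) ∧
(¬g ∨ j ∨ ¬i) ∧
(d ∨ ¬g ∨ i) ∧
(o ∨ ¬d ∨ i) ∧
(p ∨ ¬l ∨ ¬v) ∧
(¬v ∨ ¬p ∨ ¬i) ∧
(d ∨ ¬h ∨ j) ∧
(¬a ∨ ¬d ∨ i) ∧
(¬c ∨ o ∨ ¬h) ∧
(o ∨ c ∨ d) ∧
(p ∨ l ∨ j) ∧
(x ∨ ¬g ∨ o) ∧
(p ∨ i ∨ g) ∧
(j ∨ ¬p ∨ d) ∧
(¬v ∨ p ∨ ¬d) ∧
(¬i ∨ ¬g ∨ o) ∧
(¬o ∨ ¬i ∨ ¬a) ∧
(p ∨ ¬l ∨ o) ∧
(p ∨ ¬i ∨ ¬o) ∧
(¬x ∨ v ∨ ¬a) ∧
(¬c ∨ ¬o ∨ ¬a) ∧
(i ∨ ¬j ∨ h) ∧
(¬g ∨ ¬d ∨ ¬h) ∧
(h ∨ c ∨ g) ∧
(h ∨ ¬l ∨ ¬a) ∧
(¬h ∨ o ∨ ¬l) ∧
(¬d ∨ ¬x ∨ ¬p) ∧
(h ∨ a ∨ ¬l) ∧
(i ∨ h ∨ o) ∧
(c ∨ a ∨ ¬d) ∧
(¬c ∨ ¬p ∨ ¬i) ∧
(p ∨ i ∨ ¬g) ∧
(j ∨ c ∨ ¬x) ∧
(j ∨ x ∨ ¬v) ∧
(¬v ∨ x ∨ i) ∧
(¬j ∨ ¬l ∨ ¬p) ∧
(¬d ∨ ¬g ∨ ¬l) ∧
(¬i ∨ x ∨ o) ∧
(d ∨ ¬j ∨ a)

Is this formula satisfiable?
Yes

Yes, the formula is satisfiable.

One satisfying assignment is: j=False, x=False, i=False, a=False, c=True, p=True, g=False, h=False, l=False, v=False, d=True, o=True

Verification: With this assignment, all 48 clauses evaluate to true.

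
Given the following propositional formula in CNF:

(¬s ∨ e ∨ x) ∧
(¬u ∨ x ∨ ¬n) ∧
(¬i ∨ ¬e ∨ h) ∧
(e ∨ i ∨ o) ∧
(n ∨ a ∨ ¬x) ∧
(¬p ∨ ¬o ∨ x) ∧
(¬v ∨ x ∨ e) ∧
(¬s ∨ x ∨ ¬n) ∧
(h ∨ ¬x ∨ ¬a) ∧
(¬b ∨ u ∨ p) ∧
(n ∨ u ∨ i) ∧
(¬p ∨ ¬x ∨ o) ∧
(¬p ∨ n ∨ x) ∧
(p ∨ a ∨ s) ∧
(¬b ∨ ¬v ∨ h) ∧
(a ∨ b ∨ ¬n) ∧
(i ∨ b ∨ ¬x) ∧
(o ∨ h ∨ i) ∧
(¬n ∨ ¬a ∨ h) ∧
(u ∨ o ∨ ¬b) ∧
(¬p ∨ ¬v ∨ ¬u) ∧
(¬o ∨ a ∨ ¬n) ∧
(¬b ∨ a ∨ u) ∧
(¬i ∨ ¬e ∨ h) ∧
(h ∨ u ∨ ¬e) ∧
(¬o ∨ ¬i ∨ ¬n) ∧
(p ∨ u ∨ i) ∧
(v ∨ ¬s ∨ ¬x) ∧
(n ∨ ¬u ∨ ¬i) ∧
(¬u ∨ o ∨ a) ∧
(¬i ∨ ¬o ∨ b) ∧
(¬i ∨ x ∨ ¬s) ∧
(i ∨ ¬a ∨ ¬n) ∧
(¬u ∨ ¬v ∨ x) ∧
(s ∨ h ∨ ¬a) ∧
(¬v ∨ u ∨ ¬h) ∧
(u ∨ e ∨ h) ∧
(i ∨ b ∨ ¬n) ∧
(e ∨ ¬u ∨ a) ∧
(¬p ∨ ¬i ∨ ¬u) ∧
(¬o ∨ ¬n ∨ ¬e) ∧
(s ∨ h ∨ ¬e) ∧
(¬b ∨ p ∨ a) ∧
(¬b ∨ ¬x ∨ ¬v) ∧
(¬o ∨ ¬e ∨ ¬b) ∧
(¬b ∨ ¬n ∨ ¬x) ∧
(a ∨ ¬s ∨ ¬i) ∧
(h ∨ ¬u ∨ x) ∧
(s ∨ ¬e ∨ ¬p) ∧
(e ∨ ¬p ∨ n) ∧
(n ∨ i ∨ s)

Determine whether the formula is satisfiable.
Yes

Yes, the formula is satisfiable.

One satisfying assignment is: h=True, v=False, u=True, b=False, e=True, i=False, a=False, p=False, x=False, s=True, o=True, n=False

Verification: With this assignment, all 51 clauses evaluate to true.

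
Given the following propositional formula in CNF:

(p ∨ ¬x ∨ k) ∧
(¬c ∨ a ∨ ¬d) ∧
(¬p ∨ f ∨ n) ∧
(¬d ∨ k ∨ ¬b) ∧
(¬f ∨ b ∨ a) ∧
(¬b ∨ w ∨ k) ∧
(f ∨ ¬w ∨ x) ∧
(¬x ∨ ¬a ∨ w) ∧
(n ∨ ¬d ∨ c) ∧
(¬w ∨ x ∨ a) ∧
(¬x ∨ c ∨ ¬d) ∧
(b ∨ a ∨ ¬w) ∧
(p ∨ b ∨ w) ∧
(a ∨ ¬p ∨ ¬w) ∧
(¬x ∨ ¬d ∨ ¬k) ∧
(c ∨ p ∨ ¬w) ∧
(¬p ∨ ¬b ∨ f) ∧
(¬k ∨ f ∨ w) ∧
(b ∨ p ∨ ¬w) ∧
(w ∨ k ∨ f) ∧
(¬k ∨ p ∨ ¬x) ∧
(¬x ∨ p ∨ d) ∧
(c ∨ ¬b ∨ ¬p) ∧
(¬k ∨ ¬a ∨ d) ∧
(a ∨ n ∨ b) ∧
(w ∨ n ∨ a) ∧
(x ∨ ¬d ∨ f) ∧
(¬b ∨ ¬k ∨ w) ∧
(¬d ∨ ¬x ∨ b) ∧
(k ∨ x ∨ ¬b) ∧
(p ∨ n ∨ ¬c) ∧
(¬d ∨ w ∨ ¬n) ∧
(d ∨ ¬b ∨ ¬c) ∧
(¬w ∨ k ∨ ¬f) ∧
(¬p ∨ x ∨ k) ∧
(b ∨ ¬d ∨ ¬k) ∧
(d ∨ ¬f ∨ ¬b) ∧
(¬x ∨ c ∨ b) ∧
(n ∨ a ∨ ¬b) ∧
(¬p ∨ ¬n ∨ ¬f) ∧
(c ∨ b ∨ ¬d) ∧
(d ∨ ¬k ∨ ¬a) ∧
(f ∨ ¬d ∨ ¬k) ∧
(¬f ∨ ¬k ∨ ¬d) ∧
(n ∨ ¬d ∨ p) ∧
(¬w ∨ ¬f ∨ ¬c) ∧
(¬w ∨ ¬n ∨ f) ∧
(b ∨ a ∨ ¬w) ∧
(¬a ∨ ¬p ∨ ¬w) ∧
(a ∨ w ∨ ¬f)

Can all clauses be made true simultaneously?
No

No, the formula is not satisfiable.

No assignment of truth values to the variables can make all 50 clauses true simultaneously.

The formula is UNSAT (unsatisfiable).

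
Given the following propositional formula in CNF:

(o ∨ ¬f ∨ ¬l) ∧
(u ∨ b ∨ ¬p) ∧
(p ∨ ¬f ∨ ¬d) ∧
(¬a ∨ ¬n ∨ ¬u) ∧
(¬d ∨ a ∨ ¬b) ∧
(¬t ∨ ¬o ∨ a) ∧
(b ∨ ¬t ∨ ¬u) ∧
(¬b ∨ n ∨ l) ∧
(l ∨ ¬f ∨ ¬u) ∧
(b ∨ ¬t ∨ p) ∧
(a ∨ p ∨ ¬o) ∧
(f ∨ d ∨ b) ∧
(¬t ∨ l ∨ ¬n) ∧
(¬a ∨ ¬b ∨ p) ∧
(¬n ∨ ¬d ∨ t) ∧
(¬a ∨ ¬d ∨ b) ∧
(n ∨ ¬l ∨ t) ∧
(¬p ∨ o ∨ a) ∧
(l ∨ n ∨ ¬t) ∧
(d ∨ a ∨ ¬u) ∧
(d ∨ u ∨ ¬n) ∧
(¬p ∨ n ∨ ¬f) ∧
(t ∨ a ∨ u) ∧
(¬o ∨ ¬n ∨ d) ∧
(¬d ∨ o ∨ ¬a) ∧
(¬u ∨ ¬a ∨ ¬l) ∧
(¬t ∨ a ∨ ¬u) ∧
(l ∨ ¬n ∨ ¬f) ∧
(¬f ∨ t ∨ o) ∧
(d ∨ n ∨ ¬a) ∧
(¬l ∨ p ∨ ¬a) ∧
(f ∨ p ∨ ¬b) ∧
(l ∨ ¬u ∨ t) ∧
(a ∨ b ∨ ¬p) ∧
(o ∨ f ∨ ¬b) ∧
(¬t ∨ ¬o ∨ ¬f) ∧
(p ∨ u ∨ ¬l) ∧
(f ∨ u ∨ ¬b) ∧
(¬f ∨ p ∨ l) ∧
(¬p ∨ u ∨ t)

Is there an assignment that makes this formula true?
No

No, the formula is not satisfiable.

No assignment of truth values to the variables can make all 40 clauses true simultaneously.

The formula is UNSAT (unsatisfiable).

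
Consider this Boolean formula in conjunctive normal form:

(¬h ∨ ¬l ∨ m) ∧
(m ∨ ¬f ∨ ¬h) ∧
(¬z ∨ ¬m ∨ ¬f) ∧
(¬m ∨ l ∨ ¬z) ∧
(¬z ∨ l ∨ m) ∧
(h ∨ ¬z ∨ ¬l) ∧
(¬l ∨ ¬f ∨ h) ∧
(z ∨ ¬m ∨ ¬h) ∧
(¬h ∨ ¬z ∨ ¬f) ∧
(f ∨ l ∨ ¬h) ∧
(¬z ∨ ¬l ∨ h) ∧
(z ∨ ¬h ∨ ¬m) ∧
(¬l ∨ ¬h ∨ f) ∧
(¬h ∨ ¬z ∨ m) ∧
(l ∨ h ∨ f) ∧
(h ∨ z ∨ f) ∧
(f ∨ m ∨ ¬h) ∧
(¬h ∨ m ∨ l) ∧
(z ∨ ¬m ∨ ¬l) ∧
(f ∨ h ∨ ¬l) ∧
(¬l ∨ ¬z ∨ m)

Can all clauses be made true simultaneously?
Yes

Yes, the formula is satisfiable.

One satisfying assignment is: h=False, f=True, l=False, m=False, z=False

Verification: With this assignment, all 21 clauses evaluate to true.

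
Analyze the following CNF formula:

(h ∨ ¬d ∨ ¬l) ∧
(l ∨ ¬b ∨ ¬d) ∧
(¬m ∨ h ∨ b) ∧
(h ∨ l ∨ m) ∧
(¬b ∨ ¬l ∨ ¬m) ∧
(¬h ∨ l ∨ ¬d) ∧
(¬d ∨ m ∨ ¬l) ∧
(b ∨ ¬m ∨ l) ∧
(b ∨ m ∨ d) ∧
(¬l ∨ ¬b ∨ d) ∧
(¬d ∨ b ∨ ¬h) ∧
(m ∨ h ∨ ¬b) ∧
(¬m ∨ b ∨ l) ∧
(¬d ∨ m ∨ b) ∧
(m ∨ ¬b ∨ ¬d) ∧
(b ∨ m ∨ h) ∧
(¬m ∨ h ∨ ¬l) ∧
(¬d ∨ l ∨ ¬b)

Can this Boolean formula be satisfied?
Yes

Yes, the formula is satisfiable.

One satisfying assignment is: l=False, d=False, m=False, h=True, b=True

Verification: With this assignment, all 18 clauses evaluate to true.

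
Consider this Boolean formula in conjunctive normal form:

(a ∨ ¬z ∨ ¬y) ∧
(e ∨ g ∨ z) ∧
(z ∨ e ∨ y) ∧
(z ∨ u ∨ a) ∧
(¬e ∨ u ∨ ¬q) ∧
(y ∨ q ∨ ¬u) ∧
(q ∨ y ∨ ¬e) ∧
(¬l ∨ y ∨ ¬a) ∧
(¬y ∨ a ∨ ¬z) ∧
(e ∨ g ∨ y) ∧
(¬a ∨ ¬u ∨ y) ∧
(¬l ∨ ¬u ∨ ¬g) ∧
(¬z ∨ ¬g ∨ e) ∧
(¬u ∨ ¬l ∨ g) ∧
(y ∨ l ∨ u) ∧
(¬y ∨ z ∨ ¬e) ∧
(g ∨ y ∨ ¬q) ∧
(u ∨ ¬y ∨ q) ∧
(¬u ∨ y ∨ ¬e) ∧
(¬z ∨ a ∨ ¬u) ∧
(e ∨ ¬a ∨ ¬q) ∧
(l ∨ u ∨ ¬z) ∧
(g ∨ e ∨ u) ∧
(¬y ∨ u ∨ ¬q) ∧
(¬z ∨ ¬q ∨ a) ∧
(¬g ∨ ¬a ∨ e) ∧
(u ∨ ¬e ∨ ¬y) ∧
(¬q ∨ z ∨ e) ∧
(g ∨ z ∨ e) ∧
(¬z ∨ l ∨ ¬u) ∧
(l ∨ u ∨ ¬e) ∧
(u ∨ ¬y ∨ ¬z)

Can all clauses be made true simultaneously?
Yes

Yes, the formula is satisfiable.

One satisfying assignment is: e=False, l=False, u=True, z=False, y=True, g=True, a=False, q=False

Verification: With this assignment, all 32 clauses evaluate to true.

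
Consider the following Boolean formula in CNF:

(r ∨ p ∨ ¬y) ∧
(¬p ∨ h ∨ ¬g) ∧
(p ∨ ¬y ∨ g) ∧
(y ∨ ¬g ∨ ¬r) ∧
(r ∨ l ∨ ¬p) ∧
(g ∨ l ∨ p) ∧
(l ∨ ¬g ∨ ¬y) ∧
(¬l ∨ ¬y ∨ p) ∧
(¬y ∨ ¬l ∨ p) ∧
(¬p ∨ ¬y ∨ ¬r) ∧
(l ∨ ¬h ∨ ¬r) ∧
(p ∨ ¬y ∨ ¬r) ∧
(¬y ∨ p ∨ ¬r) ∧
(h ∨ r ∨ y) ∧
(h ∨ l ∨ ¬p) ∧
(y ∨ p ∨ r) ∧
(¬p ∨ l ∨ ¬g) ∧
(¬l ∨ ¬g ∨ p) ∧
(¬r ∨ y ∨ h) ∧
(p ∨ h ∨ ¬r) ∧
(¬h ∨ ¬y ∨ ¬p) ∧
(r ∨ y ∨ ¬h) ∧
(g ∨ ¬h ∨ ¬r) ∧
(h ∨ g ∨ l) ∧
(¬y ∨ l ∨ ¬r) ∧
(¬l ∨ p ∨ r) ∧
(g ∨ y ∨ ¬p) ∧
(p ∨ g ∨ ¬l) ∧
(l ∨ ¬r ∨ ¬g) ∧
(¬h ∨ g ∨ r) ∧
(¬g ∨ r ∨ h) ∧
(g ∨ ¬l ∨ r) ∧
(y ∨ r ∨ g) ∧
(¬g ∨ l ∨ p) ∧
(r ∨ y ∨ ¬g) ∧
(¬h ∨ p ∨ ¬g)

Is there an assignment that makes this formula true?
No

No, the formula is not satisfiable.

No assignment of truth values to the variables can make all 36 clauses true simultaneously.

The formula is UNSAT (unsatisfiable).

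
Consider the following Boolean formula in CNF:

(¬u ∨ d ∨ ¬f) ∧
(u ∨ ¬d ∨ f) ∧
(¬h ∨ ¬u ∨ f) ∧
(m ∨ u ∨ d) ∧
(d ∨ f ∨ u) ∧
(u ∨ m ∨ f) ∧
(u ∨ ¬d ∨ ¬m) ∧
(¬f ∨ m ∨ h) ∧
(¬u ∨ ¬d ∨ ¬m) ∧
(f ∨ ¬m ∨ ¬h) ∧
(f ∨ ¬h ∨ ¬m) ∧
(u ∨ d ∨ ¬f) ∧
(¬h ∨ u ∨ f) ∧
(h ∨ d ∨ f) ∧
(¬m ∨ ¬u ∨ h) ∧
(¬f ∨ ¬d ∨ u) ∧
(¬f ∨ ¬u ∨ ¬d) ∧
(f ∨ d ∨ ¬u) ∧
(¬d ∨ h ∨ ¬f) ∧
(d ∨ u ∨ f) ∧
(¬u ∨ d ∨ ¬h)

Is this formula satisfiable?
Yes

Yes, the formula is satisfiable.

One satisfying assignment is: u=True, f=False, m=False, d=True, h=False

Verification: With this assignment, all 21 clauses evaluate to true.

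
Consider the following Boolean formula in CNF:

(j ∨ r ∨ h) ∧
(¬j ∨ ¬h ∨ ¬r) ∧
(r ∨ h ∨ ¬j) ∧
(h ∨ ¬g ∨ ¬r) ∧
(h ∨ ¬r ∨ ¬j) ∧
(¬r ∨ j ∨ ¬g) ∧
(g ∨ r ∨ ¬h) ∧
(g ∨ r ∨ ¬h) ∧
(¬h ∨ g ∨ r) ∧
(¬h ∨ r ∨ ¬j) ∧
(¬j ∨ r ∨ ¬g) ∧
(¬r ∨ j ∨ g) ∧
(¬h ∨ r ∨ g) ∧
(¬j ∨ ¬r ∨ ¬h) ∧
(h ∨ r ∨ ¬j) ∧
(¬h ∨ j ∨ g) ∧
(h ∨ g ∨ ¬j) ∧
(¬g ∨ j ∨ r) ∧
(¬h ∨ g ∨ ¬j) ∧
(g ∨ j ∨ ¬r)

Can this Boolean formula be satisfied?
No

No, the formula is not satisfiable.

No assignment of truth values to the variables can make all 20 clauses true simultaneously.

The formula is UNSAT (unsatisfiable).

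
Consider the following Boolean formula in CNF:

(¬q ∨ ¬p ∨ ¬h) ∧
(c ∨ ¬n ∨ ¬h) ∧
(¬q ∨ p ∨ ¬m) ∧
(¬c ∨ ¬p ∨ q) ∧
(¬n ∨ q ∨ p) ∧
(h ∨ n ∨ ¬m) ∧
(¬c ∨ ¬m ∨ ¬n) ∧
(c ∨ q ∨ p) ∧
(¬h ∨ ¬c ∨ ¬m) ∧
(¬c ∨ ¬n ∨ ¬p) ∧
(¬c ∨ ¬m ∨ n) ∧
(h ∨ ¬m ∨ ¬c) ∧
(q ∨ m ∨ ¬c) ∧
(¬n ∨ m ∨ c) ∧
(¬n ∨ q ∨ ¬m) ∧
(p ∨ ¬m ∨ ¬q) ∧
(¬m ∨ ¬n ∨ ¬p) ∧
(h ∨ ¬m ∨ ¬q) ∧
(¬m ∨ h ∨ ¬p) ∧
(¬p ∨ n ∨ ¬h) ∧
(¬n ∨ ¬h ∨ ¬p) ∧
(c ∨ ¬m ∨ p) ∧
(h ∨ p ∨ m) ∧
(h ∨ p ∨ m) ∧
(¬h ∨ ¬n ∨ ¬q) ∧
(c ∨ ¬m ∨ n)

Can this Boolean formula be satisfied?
Yes

Yes, the formula is satisfiable.

One satisfying assignment is: h=False, m=False, q=False, p=True, n=False, c=False

Verification: With this assignment, all 26 clauses evaluate to true.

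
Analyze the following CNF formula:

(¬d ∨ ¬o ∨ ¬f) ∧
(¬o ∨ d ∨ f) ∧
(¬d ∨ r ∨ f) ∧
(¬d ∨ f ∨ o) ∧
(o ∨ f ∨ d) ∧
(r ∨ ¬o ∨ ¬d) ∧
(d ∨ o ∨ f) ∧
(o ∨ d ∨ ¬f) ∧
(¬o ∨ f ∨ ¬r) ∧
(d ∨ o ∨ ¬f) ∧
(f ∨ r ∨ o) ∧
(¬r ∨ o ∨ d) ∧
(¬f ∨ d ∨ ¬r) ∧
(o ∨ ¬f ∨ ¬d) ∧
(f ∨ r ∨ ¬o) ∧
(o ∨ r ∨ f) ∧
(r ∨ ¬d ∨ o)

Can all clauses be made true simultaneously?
Yes

Yes, the formula is satisfiable.

One satisfying assignment is: d=False, f=True, o=True, r=False

Verification: With this assignment, all 17 clauses evaluate to true.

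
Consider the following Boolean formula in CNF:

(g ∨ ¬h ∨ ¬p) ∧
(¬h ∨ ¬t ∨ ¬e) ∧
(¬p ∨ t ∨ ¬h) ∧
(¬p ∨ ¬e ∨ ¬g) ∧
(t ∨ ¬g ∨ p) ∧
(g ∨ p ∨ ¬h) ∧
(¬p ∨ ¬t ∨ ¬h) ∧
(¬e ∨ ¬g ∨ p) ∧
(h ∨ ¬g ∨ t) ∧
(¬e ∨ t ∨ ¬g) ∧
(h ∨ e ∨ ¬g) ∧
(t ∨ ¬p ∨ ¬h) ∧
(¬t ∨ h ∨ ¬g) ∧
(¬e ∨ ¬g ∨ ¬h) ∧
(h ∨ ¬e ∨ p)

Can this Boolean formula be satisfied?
Yes

Yes, the formula is satisfiable.

One satisfying assignment is: p=False, t=False, h=False, e=False, g=False

Verification: With this assignment, all 15 clauses evaluate to true.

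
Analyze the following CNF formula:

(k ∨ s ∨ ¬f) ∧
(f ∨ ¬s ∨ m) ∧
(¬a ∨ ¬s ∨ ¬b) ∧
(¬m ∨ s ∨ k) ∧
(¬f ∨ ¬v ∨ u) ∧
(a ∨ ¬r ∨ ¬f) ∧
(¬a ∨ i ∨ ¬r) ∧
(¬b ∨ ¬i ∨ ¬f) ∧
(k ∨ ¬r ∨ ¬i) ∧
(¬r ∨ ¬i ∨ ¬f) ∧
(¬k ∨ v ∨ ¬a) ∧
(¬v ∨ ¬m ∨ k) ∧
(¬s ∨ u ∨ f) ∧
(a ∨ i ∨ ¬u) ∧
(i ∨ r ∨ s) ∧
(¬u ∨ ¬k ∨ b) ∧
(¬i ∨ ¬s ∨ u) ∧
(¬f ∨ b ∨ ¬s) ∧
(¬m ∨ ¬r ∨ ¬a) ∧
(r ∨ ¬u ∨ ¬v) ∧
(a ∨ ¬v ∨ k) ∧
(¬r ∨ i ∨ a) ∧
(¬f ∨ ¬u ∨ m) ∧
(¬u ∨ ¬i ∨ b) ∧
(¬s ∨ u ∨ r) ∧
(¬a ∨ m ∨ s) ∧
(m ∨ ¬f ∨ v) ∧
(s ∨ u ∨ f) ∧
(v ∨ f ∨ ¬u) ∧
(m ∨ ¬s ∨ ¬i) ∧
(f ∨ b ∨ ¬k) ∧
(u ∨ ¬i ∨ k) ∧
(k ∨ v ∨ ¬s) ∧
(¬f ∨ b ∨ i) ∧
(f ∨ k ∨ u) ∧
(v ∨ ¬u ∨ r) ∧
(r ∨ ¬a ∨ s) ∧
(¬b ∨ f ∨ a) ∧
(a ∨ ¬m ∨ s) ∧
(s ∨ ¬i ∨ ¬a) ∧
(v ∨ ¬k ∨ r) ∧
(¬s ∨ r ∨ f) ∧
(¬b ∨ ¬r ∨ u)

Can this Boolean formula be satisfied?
No

No, the formula is not satisfiable.

No assignment of truth values to the variables can make all 43 clauses true simultaneously.

The formula is UNSAT (unsatisfiable).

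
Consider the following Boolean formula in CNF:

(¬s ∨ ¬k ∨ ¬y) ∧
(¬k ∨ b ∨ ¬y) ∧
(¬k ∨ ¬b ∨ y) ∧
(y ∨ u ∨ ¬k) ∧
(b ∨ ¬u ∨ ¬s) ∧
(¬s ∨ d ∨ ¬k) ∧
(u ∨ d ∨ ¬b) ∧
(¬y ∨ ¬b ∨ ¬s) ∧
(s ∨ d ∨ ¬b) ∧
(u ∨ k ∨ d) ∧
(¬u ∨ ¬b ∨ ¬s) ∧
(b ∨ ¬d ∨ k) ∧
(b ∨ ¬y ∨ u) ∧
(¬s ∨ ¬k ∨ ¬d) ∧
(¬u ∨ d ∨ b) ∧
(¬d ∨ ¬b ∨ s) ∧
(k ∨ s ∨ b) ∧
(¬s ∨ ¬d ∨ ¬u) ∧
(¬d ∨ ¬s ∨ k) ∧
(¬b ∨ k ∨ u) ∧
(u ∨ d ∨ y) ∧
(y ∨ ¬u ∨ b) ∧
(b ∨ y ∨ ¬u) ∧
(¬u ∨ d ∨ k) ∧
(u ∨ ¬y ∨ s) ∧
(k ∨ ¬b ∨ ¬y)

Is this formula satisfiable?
No

No, the formula is not satisfiable.

No assignment of truth values to the variables can make all 26 clauses true simultaneously.

The formula is UNSAT (unsatisfiable).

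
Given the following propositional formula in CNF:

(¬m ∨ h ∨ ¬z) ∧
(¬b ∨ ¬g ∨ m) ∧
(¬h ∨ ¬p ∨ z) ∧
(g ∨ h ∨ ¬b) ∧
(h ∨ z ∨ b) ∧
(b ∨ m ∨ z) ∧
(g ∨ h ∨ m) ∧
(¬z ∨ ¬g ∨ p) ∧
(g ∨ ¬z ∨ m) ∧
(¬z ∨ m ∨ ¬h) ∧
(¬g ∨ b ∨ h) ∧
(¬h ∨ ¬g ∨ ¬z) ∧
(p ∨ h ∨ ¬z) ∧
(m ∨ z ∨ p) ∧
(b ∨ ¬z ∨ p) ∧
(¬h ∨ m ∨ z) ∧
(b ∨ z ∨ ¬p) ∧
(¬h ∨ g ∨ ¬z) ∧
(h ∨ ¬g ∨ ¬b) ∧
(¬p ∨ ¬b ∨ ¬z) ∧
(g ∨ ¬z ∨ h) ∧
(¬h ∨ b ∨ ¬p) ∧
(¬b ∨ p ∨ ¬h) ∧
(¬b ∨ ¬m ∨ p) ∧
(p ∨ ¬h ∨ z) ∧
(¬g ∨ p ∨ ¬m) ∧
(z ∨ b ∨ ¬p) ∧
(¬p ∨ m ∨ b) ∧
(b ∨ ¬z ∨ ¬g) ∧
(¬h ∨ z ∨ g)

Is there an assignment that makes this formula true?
No

No, the formula is not satisfiable.

No assignment of truth values to the variables can make all 30 clauses true simultaneously.

The formula is UNSAT (unsatisfiable).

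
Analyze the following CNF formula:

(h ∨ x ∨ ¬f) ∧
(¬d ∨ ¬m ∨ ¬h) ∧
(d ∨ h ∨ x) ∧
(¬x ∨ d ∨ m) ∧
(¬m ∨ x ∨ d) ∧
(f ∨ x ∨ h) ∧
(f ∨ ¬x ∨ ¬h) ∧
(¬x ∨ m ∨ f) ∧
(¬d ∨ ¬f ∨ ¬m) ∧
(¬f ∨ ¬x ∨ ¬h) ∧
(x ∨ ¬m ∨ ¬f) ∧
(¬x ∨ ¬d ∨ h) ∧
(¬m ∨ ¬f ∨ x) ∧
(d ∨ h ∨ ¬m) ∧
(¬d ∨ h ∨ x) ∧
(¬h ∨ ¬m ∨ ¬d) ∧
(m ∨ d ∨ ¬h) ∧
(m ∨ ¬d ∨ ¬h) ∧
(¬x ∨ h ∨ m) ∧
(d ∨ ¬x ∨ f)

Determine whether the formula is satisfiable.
No

No, the formula is not satisfiable.

No assignment of truth values to the variables can make all 20 clauses true simultaneously.

The formula is UNSAT (unsatisfiable).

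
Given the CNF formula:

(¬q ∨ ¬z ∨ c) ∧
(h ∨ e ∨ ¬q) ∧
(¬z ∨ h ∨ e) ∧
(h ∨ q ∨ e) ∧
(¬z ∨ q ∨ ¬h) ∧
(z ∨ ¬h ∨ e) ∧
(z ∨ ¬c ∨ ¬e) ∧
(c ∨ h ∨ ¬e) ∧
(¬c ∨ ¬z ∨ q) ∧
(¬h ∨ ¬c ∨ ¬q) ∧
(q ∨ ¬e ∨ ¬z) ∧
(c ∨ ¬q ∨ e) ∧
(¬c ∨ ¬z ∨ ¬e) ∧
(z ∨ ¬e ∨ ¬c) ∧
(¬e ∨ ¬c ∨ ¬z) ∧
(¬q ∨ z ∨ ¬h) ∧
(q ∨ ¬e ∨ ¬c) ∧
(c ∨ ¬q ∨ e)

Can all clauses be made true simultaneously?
Yes

Yes, the formula is satisfiable.

One satisfying assignment is: z=False, h=True, q=False, c=False, e=True

Verification: With this assignment, all 18 clauses evaluate to true.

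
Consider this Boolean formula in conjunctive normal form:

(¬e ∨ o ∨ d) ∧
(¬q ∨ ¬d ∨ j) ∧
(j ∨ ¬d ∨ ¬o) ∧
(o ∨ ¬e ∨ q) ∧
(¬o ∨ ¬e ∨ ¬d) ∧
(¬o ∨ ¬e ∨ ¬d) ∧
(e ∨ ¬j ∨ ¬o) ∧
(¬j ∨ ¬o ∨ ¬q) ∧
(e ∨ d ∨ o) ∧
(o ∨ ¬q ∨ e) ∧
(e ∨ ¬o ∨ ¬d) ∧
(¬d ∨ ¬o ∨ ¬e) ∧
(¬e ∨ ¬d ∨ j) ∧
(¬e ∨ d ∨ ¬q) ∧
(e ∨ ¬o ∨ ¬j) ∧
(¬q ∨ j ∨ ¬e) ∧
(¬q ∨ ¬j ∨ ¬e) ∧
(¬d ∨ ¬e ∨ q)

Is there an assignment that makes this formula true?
Yes

Yes, the formula is satisfiable.

One satisfying assignment is: e=False, d=True, o=False, q=False, j=False

Verification: With this assignment, all 18 clauses evaluate to true.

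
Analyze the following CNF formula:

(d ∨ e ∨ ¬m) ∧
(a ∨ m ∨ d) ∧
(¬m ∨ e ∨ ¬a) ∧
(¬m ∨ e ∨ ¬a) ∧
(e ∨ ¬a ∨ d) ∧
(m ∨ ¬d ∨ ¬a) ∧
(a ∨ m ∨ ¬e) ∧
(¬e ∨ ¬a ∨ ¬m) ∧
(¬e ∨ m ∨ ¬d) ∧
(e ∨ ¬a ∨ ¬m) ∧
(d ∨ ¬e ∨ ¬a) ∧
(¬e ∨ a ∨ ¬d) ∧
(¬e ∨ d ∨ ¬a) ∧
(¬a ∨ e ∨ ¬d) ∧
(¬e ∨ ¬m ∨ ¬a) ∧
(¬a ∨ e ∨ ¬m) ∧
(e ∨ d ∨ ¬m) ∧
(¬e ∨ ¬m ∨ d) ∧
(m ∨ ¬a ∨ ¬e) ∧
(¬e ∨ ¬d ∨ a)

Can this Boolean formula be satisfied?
Yes

Yes, the formula is satisfiable.

One satisfying assignment is: d=True, e=False, a=False, m=False

Verification: With this assignment, all 20 clauses evaluate to true.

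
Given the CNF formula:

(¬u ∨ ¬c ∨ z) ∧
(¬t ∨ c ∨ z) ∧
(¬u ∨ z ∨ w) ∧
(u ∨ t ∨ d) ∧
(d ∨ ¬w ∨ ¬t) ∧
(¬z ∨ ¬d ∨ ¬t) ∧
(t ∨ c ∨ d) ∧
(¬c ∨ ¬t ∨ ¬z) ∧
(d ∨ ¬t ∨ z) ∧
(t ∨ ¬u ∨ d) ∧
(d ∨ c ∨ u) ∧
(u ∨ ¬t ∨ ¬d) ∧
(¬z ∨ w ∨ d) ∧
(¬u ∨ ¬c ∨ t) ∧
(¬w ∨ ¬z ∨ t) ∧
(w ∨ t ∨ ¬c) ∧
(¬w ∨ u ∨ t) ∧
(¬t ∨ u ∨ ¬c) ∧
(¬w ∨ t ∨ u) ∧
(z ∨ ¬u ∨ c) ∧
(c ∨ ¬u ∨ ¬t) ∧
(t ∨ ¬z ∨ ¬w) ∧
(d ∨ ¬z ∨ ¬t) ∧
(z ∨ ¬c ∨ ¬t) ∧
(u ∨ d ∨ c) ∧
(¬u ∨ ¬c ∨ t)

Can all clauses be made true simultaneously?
Yes

Yes, the formula is satisfiable.

One satisfying assignment is: u=False, d=True, z=False, t=False, c=False, w=False

Verification: With this assignment, all 26 clauses evaluate to true.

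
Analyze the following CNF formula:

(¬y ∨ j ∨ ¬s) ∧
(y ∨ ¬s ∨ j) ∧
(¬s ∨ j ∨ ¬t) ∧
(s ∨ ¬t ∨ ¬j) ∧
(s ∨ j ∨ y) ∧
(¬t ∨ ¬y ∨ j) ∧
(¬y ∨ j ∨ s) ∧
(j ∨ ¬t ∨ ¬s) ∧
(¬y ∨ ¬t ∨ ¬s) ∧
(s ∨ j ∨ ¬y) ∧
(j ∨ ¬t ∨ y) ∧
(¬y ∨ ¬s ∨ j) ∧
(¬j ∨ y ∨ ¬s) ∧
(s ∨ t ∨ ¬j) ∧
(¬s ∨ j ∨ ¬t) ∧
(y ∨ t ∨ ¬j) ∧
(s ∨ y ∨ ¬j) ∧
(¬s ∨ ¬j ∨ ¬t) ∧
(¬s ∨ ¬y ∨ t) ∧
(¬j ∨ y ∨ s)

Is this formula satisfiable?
No

No, the formula is not satisfiable.

No assignment of truth values to the variables can make all 20 clauses true simultaneously.

The formula is UNSAT (unsatisfiable).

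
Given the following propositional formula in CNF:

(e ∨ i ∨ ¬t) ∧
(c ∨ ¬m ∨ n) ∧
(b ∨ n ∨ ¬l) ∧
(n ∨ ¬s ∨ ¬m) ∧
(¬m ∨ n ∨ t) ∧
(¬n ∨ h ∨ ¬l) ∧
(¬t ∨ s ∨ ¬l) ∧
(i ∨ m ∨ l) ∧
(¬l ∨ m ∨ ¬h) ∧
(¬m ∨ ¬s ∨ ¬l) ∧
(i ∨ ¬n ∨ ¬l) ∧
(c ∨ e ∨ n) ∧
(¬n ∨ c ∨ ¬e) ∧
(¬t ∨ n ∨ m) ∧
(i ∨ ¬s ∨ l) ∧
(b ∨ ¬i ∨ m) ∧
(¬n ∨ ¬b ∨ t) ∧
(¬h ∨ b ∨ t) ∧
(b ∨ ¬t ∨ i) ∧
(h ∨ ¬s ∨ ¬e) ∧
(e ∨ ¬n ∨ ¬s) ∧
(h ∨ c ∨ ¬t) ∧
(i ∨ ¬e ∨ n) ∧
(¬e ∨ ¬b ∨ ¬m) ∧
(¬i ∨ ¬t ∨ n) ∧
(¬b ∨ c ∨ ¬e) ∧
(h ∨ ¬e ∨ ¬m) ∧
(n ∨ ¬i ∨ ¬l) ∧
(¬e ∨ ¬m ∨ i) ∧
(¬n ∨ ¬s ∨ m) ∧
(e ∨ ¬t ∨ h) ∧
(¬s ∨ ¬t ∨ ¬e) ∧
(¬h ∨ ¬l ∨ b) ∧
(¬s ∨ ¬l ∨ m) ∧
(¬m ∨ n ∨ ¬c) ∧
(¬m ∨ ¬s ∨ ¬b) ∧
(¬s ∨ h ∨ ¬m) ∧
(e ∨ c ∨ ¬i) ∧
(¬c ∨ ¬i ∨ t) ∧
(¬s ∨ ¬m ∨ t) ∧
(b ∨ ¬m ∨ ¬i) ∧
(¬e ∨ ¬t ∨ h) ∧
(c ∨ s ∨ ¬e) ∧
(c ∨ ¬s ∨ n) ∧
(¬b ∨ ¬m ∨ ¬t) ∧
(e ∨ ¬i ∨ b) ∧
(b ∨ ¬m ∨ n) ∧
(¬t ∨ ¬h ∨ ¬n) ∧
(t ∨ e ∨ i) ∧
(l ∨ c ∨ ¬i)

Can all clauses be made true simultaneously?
No

No, the formula is not satisfiable.

No assignment of truth values to the variables can make all 50 clauses true simultaneously.

The formula is UNSAT (unsatisfiable).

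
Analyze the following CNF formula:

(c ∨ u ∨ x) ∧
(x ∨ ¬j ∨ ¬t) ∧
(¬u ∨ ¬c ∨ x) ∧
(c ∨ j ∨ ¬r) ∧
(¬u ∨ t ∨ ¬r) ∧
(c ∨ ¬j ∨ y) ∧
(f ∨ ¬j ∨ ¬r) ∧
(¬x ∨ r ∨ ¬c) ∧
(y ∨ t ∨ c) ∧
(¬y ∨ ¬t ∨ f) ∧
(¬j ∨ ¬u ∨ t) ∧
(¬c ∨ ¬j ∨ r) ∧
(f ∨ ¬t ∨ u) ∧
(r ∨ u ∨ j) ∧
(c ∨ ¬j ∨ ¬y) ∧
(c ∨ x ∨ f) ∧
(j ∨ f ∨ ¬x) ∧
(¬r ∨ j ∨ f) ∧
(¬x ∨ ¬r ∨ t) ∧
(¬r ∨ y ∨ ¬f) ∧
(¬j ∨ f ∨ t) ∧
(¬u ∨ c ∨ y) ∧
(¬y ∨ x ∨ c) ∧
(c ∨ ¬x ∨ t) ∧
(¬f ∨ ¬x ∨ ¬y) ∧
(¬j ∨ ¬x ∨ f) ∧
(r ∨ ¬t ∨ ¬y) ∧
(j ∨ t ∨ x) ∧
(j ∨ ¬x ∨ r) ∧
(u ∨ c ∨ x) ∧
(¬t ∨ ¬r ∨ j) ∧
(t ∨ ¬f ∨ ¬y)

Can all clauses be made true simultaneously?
No

No, the formula is not satisfiable.

No assignment of truth values to the variables can make all 32 clauses true simultaneously.

The formula is UNSAT (unsatisfiable).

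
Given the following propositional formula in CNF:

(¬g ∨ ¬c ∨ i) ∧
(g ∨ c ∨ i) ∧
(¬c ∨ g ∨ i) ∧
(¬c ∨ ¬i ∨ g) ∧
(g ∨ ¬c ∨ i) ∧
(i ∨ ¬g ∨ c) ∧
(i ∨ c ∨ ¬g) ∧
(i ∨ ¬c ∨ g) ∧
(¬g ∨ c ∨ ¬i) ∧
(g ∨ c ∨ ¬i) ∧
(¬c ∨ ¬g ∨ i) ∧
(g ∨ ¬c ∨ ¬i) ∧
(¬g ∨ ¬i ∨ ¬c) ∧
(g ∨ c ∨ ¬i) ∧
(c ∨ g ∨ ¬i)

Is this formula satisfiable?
No

No, the formula is not satisfiable.

No assignment of truth values to the variables can make all 15 clauses true simultaneously.

The formula is UNSAT (unsatisfiable).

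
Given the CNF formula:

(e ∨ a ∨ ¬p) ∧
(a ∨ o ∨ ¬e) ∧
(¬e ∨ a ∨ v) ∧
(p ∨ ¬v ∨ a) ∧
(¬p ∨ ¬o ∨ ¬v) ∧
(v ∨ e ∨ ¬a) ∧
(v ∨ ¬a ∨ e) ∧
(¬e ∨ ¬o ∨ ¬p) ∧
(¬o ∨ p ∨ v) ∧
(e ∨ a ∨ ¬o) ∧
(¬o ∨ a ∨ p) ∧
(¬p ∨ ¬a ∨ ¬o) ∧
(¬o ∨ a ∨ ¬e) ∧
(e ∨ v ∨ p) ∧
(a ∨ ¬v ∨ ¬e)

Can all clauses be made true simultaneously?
Yes

Yes, the formula is satisfiable.

One satisfying assignment is: e=True, p=False, v=False, a=True, o=False

Verification: With this assignment, all 15 clauses evaluate to true.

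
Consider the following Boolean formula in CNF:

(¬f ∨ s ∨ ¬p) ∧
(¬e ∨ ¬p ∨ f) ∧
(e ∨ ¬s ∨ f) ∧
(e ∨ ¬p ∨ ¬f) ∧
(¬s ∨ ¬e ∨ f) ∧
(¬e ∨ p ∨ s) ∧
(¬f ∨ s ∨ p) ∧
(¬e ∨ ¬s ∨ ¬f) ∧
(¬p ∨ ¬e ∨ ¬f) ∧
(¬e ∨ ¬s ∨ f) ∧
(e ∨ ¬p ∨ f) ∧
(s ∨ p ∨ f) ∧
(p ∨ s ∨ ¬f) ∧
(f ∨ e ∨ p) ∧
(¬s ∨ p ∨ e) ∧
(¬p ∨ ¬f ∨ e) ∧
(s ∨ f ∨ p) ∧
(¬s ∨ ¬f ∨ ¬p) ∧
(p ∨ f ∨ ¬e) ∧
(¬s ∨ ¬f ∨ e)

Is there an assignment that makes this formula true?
No

No, the formula is not satisfiable.

No assignment of truth values to the variables can make all 20 clauses true simultaneously.

The formula is UNSAT (unsatisfiable).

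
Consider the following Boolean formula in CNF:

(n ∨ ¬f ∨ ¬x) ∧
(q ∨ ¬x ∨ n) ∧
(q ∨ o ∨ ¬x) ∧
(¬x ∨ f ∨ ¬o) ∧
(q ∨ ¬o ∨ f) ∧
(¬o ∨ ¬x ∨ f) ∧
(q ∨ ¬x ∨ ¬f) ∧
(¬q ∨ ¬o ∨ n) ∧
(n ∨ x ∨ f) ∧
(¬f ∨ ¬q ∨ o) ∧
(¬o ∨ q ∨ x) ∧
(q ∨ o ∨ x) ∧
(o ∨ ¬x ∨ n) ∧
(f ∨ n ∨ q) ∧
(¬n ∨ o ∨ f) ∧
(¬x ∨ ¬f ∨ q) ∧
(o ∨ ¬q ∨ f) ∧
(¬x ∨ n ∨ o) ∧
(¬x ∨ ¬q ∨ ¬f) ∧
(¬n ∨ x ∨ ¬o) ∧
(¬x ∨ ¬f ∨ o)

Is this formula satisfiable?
No

No, the formula is not satisfiable.

No assignment of truth values to the variables can make all 21 clauses true simultaneously.

The formula is UNSAT (unsatisfiable).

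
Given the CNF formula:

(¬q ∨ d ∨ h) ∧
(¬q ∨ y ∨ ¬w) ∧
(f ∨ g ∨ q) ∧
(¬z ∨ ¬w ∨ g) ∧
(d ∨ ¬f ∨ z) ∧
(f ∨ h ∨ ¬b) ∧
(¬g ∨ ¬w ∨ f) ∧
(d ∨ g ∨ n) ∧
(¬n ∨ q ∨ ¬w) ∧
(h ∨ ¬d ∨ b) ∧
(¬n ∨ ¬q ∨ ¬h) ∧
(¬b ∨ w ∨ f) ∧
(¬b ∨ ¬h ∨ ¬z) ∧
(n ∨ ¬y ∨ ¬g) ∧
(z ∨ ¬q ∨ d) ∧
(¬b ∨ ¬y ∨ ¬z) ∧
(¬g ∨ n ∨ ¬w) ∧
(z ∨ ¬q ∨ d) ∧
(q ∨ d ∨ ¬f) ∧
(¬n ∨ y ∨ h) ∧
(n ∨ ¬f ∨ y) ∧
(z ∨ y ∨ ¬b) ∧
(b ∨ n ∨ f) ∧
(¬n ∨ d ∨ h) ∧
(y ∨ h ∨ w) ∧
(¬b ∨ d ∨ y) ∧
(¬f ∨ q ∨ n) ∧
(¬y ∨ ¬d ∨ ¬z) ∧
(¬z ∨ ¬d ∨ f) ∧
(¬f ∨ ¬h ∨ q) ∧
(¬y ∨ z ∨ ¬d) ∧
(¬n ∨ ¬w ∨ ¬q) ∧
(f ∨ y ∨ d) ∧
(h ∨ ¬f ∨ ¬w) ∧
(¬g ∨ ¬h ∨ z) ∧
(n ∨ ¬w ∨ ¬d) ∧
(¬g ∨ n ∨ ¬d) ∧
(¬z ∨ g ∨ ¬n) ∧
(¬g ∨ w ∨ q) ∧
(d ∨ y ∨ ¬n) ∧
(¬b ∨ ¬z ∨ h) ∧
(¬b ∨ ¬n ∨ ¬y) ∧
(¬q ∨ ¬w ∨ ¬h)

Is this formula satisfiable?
No

No, the formula is not satisfiable.

No assignment of truth values to the variables can make all 43 clauses true simultaneously.

The formula is UNSAT (unsatisfiable).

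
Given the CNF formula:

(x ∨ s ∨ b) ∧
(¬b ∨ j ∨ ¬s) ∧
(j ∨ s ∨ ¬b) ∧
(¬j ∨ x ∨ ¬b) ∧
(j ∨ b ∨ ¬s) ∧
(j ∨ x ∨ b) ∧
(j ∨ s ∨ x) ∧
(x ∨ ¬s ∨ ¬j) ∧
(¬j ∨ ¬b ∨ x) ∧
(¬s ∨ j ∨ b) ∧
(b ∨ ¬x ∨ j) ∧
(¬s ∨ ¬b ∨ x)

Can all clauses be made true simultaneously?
Yes

Yes, the formula is satisfiable.

One satisfying assignment is: b=True, j=True, s=False, x=True

Verification: With this assignment, all 12 clauses evaluate to true.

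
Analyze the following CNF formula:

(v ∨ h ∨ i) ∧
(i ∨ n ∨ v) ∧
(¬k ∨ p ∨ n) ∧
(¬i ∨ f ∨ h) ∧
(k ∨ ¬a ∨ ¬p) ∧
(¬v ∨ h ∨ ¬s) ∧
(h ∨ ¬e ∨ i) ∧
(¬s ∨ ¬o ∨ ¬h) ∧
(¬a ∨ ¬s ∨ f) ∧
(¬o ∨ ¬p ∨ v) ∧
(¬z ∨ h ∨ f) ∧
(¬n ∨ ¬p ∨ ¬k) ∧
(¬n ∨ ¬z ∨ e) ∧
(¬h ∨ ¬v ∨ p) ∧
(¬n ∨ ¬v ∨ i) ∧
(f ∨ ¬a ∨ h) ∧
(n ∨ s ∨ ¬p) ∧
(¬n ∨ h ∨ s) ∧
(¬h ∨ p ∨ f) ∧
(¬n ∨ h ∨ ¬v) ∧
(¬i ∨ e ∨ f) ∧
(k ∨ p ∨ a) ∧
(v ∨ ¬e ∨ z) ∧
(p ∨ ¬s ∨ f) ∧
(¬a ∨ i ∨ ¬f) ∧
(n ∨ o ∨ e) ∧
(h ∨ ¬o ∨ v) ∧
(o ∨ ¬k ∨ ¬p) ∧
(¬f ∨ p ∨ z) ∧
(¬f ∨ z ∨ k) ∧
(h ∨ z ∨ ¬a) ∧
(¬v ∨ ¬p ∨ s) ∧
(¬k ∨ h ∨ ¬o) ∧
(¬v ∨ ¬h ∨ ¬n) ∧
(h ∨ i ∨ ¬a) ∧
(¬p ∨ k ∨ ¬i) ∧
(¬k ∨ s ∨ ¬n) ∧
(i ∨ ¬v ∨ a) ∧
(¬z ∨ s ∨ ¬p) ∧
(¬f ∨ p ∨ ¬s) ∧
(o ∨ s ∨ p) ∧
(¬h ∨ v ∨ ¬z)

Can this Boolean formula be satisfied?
Yes

Yes, the formula is satisfiable.

One satisfying assignment is: o=False, k=False, h=True, a=False, v=False, n=True, i=False, p=True, e=False, f=False, s=False, z=False

Verification: With this assignment, all 42 clauses evaluate to true.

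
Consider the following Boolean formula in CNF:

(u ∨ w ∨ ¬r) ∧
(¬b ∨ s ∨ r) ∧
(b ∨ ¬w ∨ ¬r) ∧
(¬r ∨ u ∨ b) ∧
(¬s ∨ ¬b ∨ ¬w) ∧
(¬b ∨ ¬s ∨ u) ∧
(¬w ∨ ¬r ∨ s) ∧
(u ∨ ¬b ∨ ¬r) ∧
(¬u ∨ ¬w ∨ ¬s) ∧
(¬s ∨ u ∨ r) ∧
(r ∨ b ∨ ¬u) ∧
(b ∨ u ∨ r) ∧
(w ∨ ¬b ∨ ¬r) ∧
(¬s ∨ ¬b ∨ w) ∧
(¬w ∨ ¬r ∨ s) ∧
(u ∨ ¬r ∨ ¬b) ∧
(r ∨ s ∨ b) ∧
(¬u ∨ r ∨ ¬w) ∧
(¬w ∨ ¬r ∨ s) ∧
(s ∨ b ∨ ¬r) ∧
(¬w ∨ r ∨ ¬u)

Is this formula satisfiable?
Yes

Yes, the formula is satisfiable.

One satisfying assignment is: u=True, b=False, r=True, s=True, w=False

Verification: With this assignment, all 21 clauses evaluate to true.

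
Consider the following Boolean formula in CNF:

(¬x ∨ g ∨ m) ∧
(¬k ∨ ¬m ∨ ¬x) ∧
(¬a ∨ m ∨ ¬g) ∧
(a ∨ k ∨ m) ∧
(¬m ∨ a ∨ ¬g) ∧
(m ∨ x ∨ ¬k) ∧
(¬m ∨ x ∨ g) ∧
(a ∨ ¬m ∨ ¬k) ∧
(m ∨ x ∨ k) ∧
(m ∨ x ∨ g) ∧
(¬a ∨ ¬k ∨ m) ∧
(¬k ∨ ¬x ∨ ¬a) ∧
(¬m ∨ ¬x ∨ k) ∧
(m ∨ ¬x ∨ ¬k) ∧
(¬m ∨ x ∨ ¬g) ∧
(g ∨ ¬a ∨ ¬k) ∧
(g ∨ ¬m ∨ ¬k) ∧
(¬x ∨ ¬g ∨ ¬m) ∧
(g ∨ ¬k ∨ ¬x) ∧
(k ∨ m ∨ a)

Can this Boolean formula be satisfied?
No

No, the formula is not satisfiable.

No assignment of truth values to the variables can make all 20 clauses true simultaneously.

The formula is UNSAT (unsatisfiable).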